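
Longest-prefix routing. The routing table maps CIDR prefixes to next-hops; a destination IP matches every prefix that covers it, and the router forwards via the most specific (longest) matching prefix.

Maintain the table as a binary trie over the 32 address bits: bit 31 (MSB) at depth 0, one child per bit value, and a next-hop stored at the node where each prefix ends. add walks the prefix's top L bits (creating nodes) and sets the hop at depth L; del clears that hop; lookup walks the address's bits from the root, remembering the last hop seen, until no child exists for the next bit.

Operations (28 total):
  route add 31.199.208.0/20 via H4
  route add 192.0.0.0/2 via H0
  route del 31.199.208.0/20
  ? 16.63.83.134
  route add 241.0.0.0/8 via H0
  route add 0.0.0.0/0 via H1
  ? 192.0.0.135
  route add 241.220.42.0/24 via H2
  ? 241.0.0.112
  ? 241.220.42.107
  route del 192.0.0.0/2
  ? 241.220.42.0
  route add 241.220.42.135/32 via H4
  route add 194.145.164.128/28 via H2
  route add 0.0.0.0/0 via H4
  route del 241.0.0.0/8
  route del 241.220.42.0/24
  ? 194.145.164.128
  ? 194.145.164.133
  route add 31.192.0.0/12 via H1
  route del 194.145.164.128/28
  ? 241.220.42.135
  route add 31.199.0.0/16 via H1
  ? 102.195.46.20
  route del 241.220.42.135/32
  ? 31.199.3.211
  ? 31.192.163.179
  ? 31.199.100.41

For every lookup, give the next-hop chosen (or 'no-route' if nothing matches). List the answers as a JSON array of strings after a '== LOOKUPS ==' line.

Trace:
  + 31.199.208.0/20 (H4) depth=20
  + 192.0.0.0/2 (H0) depth=2
  - 31.199.208.0/20 clear@20
  Q 16.63.83.134: descend 0001 ; hops seen [∅] ; pick no-route
  + 241.0.0.0/8 (H0) depth=8
  + 0.0.0.0/0 (H1) depth=0
  Q 192.0.0.135: descend 11 ; hops seen [H1,H0] ; pick H0
  + 241.220.42.0/24 (H2) depth=24
  Q 241.0.0.112: descend 11110001 ; hops seen [H1,H0,H0] ; pick H0
  Q 241.220.42.107: descend 111100011101110000101010 ; hops seen [H1,H0,H0,H2] ; pick H2
  - 192.0.0.0/2 clear@2
  Q 241.220.42.0: descend 111100011101110000101010 ; hops seen [H1,H0,H2] ; pick H2
  + 241.220.42.135/32 (H4) depth=32
  + 194.145.164.128/28 (H2) depth=28
  + 0.0.0.0/0 (H4) depth=0
  - 241.0.0.0/8 clear@8
  - 241.220.42.0/24 clear@24
  Q 194.145.164.128: descend 1100001010010001101001001000 ; hops seen [H4,H2] ; pick H2
  Q 194.145.164.133: descend 1100001010010001101001001000 ; hops seen [H4,H2] ; pick H2
  + 31.192.0.0/12 (H1) depth=12
  - 194.145.164.128/28 clear@28
  Q 241.220.42.135: descend 11110001110111000010101010000111 ; hops seen [H4,H4] ; pick H4
  + 31.199.0.0/16 (H1) depth=16
  Q 102.195.46.20: descend 0 ; hops seen [H4] ; pick H4
  - 241.220.42.135/32 clear@32
  Q 31.199.3.211: descend 0001111111000111 ; hops seen [H4,H1,H1] ; pick H1
  Q 31.192.163.179: descend 0001111111000 ; hops seen [H4,H1] ; pick H1
  Q 31.199.100.41: descend 0001111111000111 ; hops seen [H4,H1,H1] ; pick H1

== LOOKUPS ==
["no-route","H0","H0","H2","H2","H2","H2","H4","H4","H1","H1","H1"]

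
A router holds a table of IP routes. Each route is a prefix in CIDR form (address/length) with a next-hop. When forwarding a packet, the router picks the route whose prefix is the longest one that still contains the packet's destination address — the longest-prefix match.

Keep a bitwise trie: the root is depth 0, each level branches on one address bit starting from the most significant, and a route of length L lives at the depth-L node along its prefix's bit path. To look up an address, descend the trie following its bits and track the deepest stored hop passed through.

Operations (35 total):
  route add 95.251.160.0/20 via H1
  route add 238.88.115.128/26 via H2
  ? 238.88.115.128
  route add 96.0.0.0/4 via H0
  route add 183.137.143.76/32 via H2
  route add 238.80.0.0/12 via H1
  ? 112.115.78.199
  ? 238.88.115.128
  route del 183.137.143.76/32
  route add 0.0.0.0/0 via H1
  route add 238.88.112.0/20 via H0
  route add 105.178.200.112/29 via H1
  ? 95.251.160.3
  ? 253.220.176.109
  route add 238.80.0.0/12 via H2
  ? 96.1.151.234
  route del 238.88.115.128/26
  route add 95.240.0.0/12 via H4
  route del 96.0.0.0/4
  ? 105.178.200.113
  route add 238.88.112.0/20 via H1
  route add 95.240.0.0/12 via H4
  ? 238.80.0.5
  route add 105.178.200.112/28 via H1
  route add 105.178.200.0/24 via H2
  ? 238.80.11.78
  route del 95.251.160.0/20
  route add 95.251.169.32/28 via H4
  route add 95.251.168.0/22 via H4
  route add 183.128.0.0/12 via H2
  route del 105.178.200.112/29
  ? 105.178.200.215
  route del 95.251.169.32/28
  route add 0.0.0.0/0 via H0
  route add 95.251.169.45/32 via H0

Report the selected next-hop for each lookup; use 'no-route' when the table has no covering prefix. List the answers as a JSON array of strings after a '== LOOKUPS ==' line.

Process each operation:
  add 95.251.160.0/20 -> H1 at depth 20
  add 238.88.115.128/26 -> H2 at depth 26
  ? 238.88.115.128  path d0:-→d1:-→d2:-→d3:-→d4:-→d5:-→d6:-→d7:-→d8:-→d9:-→d10:-→d11:-→d12:-→d13:-→d14:-→d15:-→d16:-→d17:-→d18:-→d19:-→d20:-→d21:-→d22:-→d23:-→d24:-→d25:-→d26:H2  best=H2
  add 96.0.0.0/4 -> H0 at depth 4
  add 183.137.143.76/32 -> H2 at depth 32
  add 238.80.0.0/12 -> H1 at depth 12
  ? 112.115.78.199  path d0:-→d1:-→d2:-→d3:-  best=no-route
  ? 238.88.115.128  path d0:-→d1:-→d2:-→d3:-→d4:-→d5:-→d6:-→d7:-→d8:-→d9:-→d10:-→d11:-→d12:H1→d13:-→d14:-→d15:-→d16:-→d17:-→d18:-→d19:-→d20:-→d21:-→d22:-→d23:-→d24:-→d25:-→d26:H2  best=H2
  del 183.137.143.76/32 (clear depth 32)
  add 0.0.0.0/0 -> H1 at depth 0
  add 238.88.112.0/20 -> H0 at depth 20
  add 105.178.200.112/29 -> H1 at depth 29
  ? 95.251.160.3  path d0:H1→d1:-→d2:-→d3:-→d4:-→d5:-→d6:-→d7:-→d8:-→d9:-→d10:-→d11:-→d12:-→d13:-→d14:-→d15:-→d16:-→d17:-→d18:-→d19:-→d20:H1  best=H1
  ? 253.220.176.109  path d0:H1→d1:-→d2:-→d3:-  best=H1
  add 238.80.0.0/12 -> H2 at depth 12
  ? 96.1.151.234  path d0:H1→d1:-→d2:-→d3:-→d4:H0  best=H0
  del 238.88.115.128/26 (clear depth 26)
  add 95.240.0.0/12 -> H4 at depth 12
  del 96.0.0.0/4 (clear depth 4)
  ? 105.178.200.113  path d0:H1→d1:-→d2:-→d3:-→d4:-→d5:-→d6:-→d7:-→d8:-→d9:-→d10:-→d11:-→d12:-→d13:-→d14:-→d15:-→d16:-→d17:-→d18:-→d19:-→d20:-→d21:-→d22:-→d23:-→d24:-→d25:-→d26:-→d27:-→d28:-→d29:H1  best=H1
  add 238.88.112.0/20 -> H1 at depth 20
  add 95.240.0.0/12 -> H4 at depth 12
  ? 238.80.0.5  path d0:H1→d1:-→d2:-→d3:-→d4:-→d5:-→d6:-→d7:-→d8:-→d9:-→d10:-→d11:-→d12:H2  best=H2
  add 105.178.200.112/28 -> H1 at depth 28
  add 105.178.200.0/24 -> H2 at depth 24
  ? 238.80.11.78  path d0:H1→d1:-→d2:-→d3:-→d4:-→d5:-→d6:-→d7:-→d8:-→d9:-→d10:-→d11:-→d12:H2  best=H2
  del 95.251.160.0/20 (clear depth 20)
  add 95.251.169.32/28 -> H4 at depth 28
  add 95.251.168.0/22 -> H4 at depth 22
  add 183.128.0.0/12 -> H2 at depth 12
  del 105.178.200.112/29 (clear depth 29)
  ? 105.178.200.215  path d0:H1→d1:-→d2:-→d3:-→d4:-→d5:-→d6:-→d7:-→d8:-→d9:-→d10:-→d11:-→d12:-→d13:-→d14:-→d15:-→d16:-→d17:-→d18:-→d19:-→d20:-→d21:-→d22:-→d23:-→d24:H2  best=H2
  del 95.251.169.32/28 (clear depth 28)
  add 0.0.0.0/0 -> H0 at depth 0
  add 95.251.169.45/32 -> H0 at depth 32

== LOOKUPS ==
["H2","no-route","H2","H1","H1","H0","H1","H2","H2","H2"]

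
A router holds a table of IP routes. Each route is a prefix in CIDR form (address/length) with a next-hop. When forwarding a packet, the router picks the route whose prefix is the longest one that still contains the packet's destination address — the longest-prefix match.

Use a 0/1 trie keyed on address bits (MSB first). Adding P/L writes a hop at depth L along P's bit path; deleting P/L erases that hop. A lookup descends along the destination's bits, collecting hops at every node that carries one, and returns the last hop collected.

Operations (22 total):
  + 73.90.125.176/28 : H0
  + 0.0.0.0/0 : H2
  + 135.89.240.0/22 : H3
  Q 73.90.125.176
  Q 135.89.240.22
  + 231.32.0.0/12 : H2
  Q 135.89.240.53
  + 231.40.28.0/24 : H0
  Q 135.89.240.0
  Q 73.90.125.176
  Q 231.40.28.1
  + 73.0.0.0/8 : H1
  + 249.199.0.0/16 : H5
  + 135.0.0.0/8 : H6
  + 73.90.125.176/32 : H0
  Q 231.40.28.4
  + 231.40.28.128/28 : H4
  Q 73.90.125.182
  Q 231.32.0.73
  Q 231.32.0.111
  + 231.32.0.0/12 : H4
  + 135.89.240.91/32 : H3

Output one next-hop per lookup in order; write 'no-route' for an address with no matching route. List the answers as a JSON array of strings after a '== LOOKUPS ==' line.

Process each operation:
  + 73.90.125.176/28 (H0) depth=28
  + 0.0.0.0/0 (H2) depth=0
  + 135.89.240.0/22 (H3) depth=22
  ? 73.90.125.176  path d0:H2→d1:-→d2:-→d3:-→d4:-→d5:-→d6:-→d7:-→d8:-→d9:-→d10:-→d11:-→d12:-→d13:-→d14:-→d15:-→d16:-→d17:-→d18:-→d19:-→d20:-→d21:-→d22:-→d23:-→d24:-→d25:-→d26:-→d27:-→d28:H0  best=H0
  ? 135.89.240.22  path d0:H2→d1:-→d2:-→d3:-→d4:-→d5:-→d6:-→d7:-→d8:-→d9:-→d10:-→d11:-→d12:-→d13:-→d14:-→d15:-→d16:-→d17:-→d18:-→d19:-→d20:-→d21:-→d22:H3  best=H3
  + 231.32.0.0/12 (H2) depth=12
  ? 135.89.240.53  path d0:H2→d1:-→d2:-→d3:-→d4:-→d5:-→d6:-→d7:-→d8:-→d9:-→d10:-→d11:-→d12:-→d13:-→d14:-→d15:-→d16:-→d17:-→d18:-→d19:-→d20:-→d21:-→d22:H3  best=H3
  + 231.40.28.0/24 (H0) depth=24
  ? 135.89.240.0  path d0:H2→d1:-→d2:-→d3:-→d4:-→d5:-→d6:-→d7:-→d8:-→d9:-→d10:-→d11:-→d12:-→d13:-→d14:-→d15:-→d16:-→d17:-→d18:-→d19:-→d20:-→d21:-→d22:H3  best=H3
  ? 73.90.125.176  path d0:H2→d1:-→d2:-→d3:-→d4:-→d5:-→d6:-→d7:-→d8:-→d9:-→d10:-→d11:-→d12:-→d13:-→d14:-→d15:-→d16:-→d17:-→d18:-→d19:-→d20:-→d21:-→d22:-→d23:-→d24:-→d25:-→d26:-→d27:-→d28:H0  best=H0
  ? 231.40.28.1  path d0:H2→d1:-→d2:-→d3:-→d4:-→d5:-→d6:-→d7:-→d8:-→d9:-→d10:-→d11:-→d12:H2→d13:-→d14:-→d15:-→d16:-→d17:-→d18:-→d19:-→d20:-→d21:-→d22:-→d23:-→d24:H0  best=H0
  + 73.0.0.0/8 (H1) depth=8
  + 249.199.0.0/16 (H5) depth=16
  + 135.0.0.0/8 (H6) depth=8
  + 73.90.125.176/32 (H0) depth=32
  ? 231.40.28.4  path d0:H2→d1:-→d2:-→d3:-→d4:-→d5:-→d6:-→d7:-→d8:-→d9:-→d10:-→d11:-→d12:H2→d13:-→d14:-→d15:-→d16:-→d17:-→d18:-→d19:-→d20:-→d21:-→d22:-→d23:-→d24:H0  best=H0
  + 231.40.28.128/28 (H4) depth=28
  ? 73.90.125.182  path d0:H2→d1:-→d2:-→d3:-→d4:-→d5:-→d6:-→d7:-→d8:H1→d9:-→d10:-→d11:-→d12:-→d13:-→d14:-→d15:-→d16:-→d17:-→d18:-→d19:-→d20:-→d21:-→d22:-→d23:-→d24:-→d25:-→d26:-→d27:-→d28:H0→d29:-  best=H0
  ? 231.32.0.73  path d0:H2→d1:-→d2:-→d3:-→d4:-→d5:-→d6:-→d7:-→d8:-→d9:-→d10:-→d11:-→d12:H2  best=H2
  ? 231.32.0.111  path d0:H2→d1:-→d2:-→d3:-→d4:-→d5:-→d6:-→d7:-→d8:-→d9:-→d10:-→d11:-→d12:H2  best=H2
  + 231.32.0.0/12 (H4) depth=12
  + 135.89.240.91/32 (H3) depth=32

== LOOKUPS ==
["H0","H3","H3","H3","H0","H0","H0","H0","H2","H2"]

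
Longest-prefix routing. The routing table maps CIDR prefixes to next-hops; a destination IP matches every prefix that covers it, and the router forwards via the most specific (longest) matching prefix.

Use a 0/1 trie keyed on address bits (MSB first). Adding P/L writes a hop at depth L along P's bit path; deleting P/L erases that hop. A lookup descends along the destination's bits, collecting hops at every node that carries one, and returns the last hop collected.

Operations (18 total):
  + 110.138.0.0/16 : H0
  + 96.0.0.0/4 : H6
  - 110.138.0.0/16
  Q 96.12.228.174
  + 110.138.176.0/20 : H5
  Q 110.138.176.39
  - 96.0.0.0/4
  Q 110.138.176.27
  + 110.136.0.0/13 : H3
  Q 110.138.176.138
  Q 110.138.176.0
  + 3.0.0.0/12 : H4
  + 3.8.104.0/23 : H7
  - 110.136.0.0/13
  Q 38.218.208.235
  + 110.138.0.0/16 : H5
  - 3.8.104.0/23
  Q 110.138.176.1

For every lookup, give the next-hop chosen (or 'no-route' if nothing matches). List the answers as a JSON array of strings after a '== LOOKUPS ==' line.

Trace:
  add 110.138.0.0/16 -> H0 at depth 16
  add 96.0.0.0/4 -> H6 at depth 4
  del 110.138.0.0/16 (clear depth 16)
  Q 96.12.228.174: descend 0110 ; hops seen [H6] ; pick H6
  add 110.138.176.0/20 -> H5 at depth 20
  Q 110.138.176.39: descend 01101110100010101011 ; hops seen [H6,H5] ; pick H5
  del 96.0.0.0/4 (clear depth 4)
  Q 110.138.176.27: descend 01101110100010101011 ; hops seen [H5] ; pick H5
  add 110.136.0.0/13 -> H3 at depth 13
  Q 110.138.176.138: descend 01101110100010101011 ; hops seen [H3,H5] ; pick H5
  Q 110.138.176.0: descend 01101110100010101011 ; hops seen [H3,H5] ; pick H5
  add 3.0.0.0/12 -> H4 at depth 12
  add 3.8.104.0/23 -> H7 at depth 23
  del 110.136.0.0/13 (clear depth 13)
  Q 38.218.208.235: descend 00 ; hops seen [∅] ; pick no-route
  add 110.138.0.0/16 -> H5 at depth 16
  del 3.8.104.0/23 (clear depth 23)
  Q 110.138.176.1: descend 01101110100010101011 ; hops seen [H5,H5] ; pick H5

== LOOKUPS ==
["H6","H5","H5","H5","H5","no-route","H5"]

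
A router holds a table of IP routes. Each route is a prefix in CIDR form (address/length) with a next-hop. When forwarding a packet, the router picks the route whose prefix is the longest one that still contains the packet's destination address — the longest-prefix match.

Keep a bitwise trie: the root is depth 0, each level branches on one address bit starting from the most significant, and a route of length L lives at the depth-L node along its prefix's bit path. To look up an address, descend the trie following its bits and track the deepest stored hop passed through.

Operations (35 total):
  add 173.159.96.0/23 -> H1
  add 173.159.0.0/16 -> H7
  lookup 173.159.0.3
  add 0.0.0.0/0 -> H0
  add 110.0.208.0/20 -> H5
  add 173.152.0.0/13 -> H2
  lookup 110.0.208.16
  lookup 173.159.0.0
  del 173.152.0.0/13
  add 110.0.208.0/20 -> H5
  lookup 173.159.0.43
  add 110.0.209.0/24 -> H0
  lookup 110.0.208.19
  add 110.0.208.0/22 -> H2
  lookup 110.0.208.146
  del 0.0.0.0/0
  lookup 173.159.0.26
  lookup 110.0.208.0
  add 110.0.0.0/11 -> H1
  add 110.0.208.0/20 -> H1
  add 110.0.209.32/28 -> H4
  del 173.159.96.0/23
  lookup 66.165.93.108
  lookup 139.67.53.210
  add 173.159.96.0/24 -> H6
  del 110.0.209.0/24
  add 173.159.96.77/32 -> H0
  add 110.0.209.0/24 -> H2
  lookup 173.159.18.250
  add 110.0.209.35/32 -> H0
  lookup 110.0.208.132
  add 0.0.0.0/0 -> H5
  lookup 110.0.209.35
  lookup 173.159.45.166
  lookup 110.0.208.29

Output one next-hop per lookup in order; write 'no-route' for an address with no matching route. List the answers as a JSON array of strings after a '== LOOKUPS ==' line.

Apply in order:
  add 173.159.96.0/23 -> H1 at depth 23
  add 173.159.0.0/16 -> H7 at depth 16
  lookup 173.159.0.3: bits 10101101100111110 walk d0:-→d1:-→d2:-→d3:-→d4:-→d5:-→d6:-→d7:-→d8:-→d9:-→d10:-→d11:-→d12:-→d13:-→d14:-→d15:-→d16:H7→d17:- -> H7
  add 0.0.0.0/0 -> H0 at depth 0
  add 110.0.208.0/20 -> H5 at depth 20
  add 173.152.0.0/13 -> H2 at depth 13
  lookup 110.0.208.16: bits 01101110000000001101 walk d0:H0→d1:-→d2:-→d3:-→d4:-→d5:-→d6:-→d7:-→d8:-→d9:-→d10:-→d11:-→d12:-→d13:-→d14:-→d15:-→d16:-→d17:-→d18:-→d19:-→d20:H5 -> H5
  lookup 173.159.0.0: bits 10101101100111110 walk d0:H0→d1:-→d2:-→d3:-→d4:-→d5:-→d6:-→d7:-→d8:-→d9:-→d10:-→d11:-→d12:-→d13:H2→d14:-→d15:-→d16:H7→d17:- -> H7
  del 173.152.0.0/13 (clear depth 13)
  add 110.0.208.0/20 -> H5 at depth 20
  lookup 173.159.0.43: bits 10101101100111110 walk d0:H0→d1:-→d2:-→d3:-→d4:-→d5:-→d6:-→d7:-→d8:-→d9:-→d10:-→d11:-→d12:-→d13:-→d14:-→d15:-→d16:H7→d17:- -> H7
  add 110.0.209.0/24 -> H0 at depth 24
  lookup 110.0.208.19: bits 01101110000000001101000 walk d0:H0→d1:-→d2:-→d3:-→d4:-→d5:-→d6:-→d7:-→d8:-→d9:-→d10:-→d11:-→d12:-→d13:-→d14:-→d15:-→d16:-→d17:-→d18:-→d19:-→d20:H5→d21:-→d22:-→d23:- -> H5
  add 110.0.208.0/22 -> H2 at depth 22
  lookup 110.0.208.146: bits 01101110000000001101000 walk d0:H0→d1:-→d2:-→d3:-→d4:-→d5:-→d6:-→d7:-→d8:-→d9:-→d10:-→d11:-→d12:-→d13:-→d14:-→d15:-→d16:-→d17:-→d18:-→d19:-→d20:H5→d21:-→d22:H2→d23:- -> H2
  del 0.0.0.0/0 (clear depth 0)
  lookup 173.159.0.26: bits 10101101100111110 walk d0:-→d1:-→d2:-→d3:-→d4:-→d5:-→d6:-→d7:-→d8:-→d9:-→d10:-→d11:-→d12:-→d13:-→d14:-→d15:-→d16:H7→d17:- -> H7
  lookup 110.0.208.0: bits 01101110000000001101000 walk d0:-→d1:-→d2:-→d3:-→d4:-→d5:-→d6:-→d7:-→d8:-→d9:-→d10:-→d11:-→d12:-→d13:-→d14:-→d15:-→d16:-→d17:-→d18:-→d19:-→d20:H5→d21:-→d22:H2→d23:- -> H2
  add 110.0.0.0/11 -> H1 at depth 11
  add 110.0.208.0/20 -> H1 at depth 20
  add 110.0.209.32/28 -> H4 at depth 28
  del 173.159.96.0/23 (clear depth 23)
  lookup 66.165.93.108: bits 01 walk d0:-→d1:-→d2:- -> no-route
  lookup 139.67.53.210: bits 10 walk d0:-→d1:-→d2:- -> no-route
  add 173.159.96.0/24 -> H6 at depth 24
  del 110.0.209.0/24 (clear depth 24)
  add 173.159.96.77/32 -> H0 at depth 32
  add 110.0.209.0/24 -> H2 at depth 24
  lookup 173.159.18.250: bits 10101101100111110 walk d0:-→d1:-→d2:-→d3:-→d4:-→d5:-→d6:-→d7:-→d8:-→d9:-→d10:-→d11:-→d12:-→d13:-→d14:-→d15:-→d16:H7→d17:- -> H7
  add 110.0.209.35/32 -> H0 at depth 32
  lookup 110.0.208.132: bits 01101110000000001101000 walk d0:-→d1:-→d2:-→d3:-→d4:-→d5:-→d6:-→d7:-→d8:-→d9:-→d10:-→d11:H1→d12:-→d13:-→d14:-→d15:-→d16:-→d17:-→d18:-→d19:-→d20:H1→d21:-→d22:H2→d23:- -> H2
  add 0.0.0.0/0 -> H5 at depth 0
  lookup 110.0.209.35: bits 01101110000000001101000100100011 walk d0:H5→d1:-→d2:-→d3:-→d4:-→d5:-→d6:-→d7:-→d8:-→d9:-→d10:-→d11:H1→d12:-→d13:-→d14:-→d15:-→d16:-→d17:-→d18:-→d19:-→d20:H1→d21:-→d22:H2→d23:-→d24:H2→d25:-→d26:-→d27:-→d28:H4→d29:-→d30:-→d31:-→d32:H0 -> H0
  lookup 173.159.45.166: bits 10101101100111110 walk d0:H5→d1:-→d2:-→d3:-→d4:-→d5:-→d6:-→d7:-→d8:-→d9:-→d10:-→d11:-→d12:-→d13:-→d14:-→d15:-→d16:H7→d17:- -> H7
  lookup 110.0.208.29: bits 01101110000000001101000 walk d0:H5→d1:-→d2:-→d3:-→d4:-→d5:-→d6:-→d7:-→d8:-→d9:-→d10:-→d11:H1→d12:-→d13:-→d14:-→d15:-→d16:-→d17:-→d18:-→d19:-→d20:H1→d21:-→d22:H2→d23:- -> H2

== LOOKUPS ==
["H7","H5","H7","H7","H5","H2","H7","H2","no-route","no-route","H7","H2","H0","H7","H2"]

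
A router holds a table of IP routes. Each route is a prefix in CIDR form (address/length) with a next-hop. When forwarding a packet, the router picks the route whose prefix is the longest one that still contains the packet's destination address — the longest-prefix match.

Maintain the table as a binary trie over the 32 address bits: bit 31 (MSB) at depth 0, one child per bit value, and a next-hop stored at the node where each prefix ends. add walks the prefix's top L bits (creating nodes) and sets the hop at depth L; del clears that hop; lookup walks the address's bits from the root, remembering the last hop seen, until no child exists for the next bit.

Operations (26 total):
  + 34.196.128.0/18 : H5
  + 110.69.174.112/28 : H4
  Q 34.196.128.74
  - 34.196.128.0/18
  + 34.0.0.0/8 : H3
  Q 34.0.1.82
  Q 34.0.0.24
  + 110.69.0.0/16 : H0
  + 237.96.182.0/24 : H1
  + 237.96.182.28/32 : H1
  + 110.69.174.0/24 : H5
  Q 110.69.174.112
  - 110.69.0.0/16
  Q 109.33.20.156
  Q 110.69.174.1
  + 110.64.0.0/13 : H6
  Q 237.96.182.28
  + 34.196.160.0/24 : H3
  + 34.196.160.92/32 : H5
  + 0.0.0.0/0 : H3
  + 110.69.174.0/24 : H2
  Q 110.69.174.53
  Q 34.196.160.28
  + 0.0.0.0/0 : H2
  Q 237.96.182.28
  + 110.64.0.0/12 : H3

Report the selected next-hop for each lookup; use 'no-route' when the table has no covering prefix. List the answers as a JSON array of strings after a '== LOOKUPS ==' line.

Apply in order:
  add 34.196.128.0/18 -> H5 at depth 18
  add 110.69.174.112/28 -> H4 at depth 28
  ? 34.196.128.74  path d0:-→d1:-→d2:-→d3:-→d4:-→d5:-→d6:-→d7:-→d8:-→d9:-→d10:-→d11:-→d12:-→d13:-→d14:-→d15:-→d16:-→d17:-→d18:H5  best=H5
  - 34.196.128.0/18 clear@18
  add 34.0.0.0/8 -> H3 at depth 8
  ? 34.0.1.82  path d0:-→d1:-→d2:-→d3:-→d4:-→d5:-→d6:-→d7:-→d8:H3  best=H3
  ? 34.0.0.24  path d0:-→d1:-→d2:-→d3:-→d4:-→d5:-→d6:-→d7:-→d8:H3  best=H3
  add 110.69.0.0/16 -> H0 at depth 16
  add 237.96.182.0/24 -> H1 at depth 24
  add 237.96.182.28/32 -> H1 at depth 32
  add 110.69.174.0/24 -> H5 at depth 24
  ? 110.69.174.112  path d0:-→d1:-→d2:-→d3:-→d4:-→d5:-→d6:-→d7:-→d8:-→d9:-→d10:-→d11:-→d12:-→d13:-→d14:-→d15:-→d16:H0→d17:-→d18:-→d19:-→d20:-→d21:-→d22:-→d23:-→d24:H5→d25:-→d26:-→d27:-→d28:H4  best=H4
  - 110.69.0.0/16 clear@16
  ? 109.33.20.156  path d0:-→d1:-→d2:-→d3:-→d4:-→d5:-→d6:-  best=no-route
  ? 110.69.174.1  path d0:-→d1:-→d2:-→d3:-→d4:-→d5:-→d6:-→d7:-→d8:-→d9:-→d10:-→d11:-→d12:-→d13:-→d14:-→d15:-→d16:-→d17:-→d18:-→d19:-→d20:-→d21:-→d22:-→d23:-→d24:H5→d25:-  best=H5
  add 110.64.0.0/13 -> H6 at depth 13
  ? 237.96.182.28  path d0:-→d1:-→d2:-→d3:-→d4:-→d5:-→d6:-→d7:-→d8:-→d9:-→d10:-→d11:-→d12:-→d13:-→d14:-→d15:-→d16:-→d17:-→d18:-→d19:-→d20:-→d21:-→d22:-→d23:-→d24:H1→d25:-→d26:-→d27:-→d28:-→d29:-→d30:-→d31:-→d32:H1  best=H1
  add 34.196.160.0/24 -> H3 at depth 24
  add 34.196.160.92/32 -> H5 at depth 32
  add 0.0.0.0/0 -> H3 at depth 0
  add 110.69.174.0/24 -> H2 at depth 24
  ? 110.69.174.53  path d0:H3→d1:-→d2:-→d3:-→d4:-→d5:-→d6:-→d7:-→d8:-→d9:-→d10:-→d11:-→d12:-→d13:H6→d14:-→d15:-→d16:-→d17:-→d18:-→d19:-→d20:-→d21:-→d22:-→d23:-→d24:H2→d25:-  best=H2
  ? 34.196.160.28  path d0:H3→d1:-→d2:-→d3:-→d4:-→d5:-→d6:-→d7:-→d8:H3→d9:-→d10:-→d11:-→d12:-→d13:-→d14:-→d15:-→d16:-→d17:-→d18:-→d19:-→d20:-→d21:-→d22:-→d23:-→d24:H3→d25:-  best=H3
  add 0.0.0.0/0 -> H2 at depth 0
  ? 237.96.182.28  path d0:H2→d1:-→d2:-→d3:-→d4:-→d5:-→d6:-→d7:-→d8:-→d9:-→d10:-→d11:-→d12:-→d13:-→d14:-→d15:-→d16:-→d17:-→d18:-→d19:-→d20:-→d21:-→d22:-→d23:-→d24:H1→d25:-→d26:-→d27:-→d28:-→d29:-→d30:-→d31:-→d32:H1  best=H1
  add 110.64.0.0/12 -> H3 at depth 12

== LOOKUPS ==
["H5","H3","H3","H4","no-route","H5","H1","H2","H3","H1"]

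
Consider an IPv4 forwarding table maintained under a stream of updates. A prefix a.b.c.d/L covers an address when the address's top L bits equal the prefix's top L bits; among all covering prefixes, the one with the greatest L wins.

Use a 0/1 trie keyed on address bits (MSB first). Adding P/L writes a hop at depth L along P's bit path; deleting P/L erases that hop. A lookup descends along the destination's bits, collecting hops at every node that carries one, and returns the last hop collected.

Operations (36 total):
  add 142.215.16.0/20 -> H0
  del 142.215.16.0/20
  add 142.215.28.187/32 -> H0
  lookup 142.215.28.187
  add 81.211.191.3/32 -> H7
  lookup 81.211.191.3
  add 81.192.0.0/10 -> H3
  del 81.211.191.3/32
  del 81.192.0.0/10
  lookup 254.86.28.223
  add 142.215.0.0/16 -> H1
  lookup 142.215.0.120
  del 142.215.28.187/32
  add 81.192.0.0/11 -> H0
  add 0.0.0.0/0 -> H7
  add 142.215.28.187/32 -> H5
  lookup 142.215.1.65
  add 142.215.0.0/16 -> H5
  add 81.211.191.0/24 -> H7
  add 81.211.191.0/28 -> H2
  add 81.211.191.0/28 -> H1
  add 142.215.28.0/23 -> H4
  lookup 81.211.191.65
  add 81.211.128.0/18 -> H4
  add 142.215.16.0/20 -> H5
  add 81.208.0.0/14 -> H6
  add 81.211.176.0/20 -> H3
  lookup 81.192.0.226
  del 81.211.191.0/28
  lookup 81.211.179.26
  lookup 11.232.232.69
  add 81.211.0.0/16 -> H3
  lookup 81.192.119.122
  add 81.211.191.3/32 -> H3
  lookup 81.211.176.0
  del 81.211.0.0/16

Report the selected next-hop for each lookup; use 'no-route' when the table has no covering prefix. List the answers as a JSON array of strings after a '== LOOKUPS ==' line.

Trace:
  add 142.215.16.0/20 -> H0 at depth 20
  del 142.215.16.0/20 (clear depth 20)
  add 142.215.28.187/32 -> H0 at depth 32
  Q 142.215.28.187: descend 10001110110101110001110010111011 ; hops seen [H0] ; pick H0
  add 81.211.191.3/32 -> H7 at depth 32
  Q 81.211.191.3: descend 01010001110100111011111100000011 ; hops seen [H7] ; pick H7
  add 81.192.0.0/10 -> H3 at depth 10
  del 81.211.191.3/32 (clear depth 32)
  del 81.192.0.0/10 (clear depth 10)
  Q 254.86.28.223: descend 1 ; hops seen [∅] ; pick no-route
  add 142.215.0.0/16 -> H1 at depth 16
  Q 142.215.0.120: descend 1000111011010111000 ; hops seen [H1] ; pick H1
  del 142.215.28.187/32 (clear depth 32)
  add 81.192.0.0/11 -> H0 at depth 11
  add 0.0.0.0/0 -> H7 at depth 0
  add 142.215.28.187/32 -> H5 at depth 32
  Q 142.215.1.65: descend 1000111011010111000 ; hops seen [H7,H1] ; pick H1
  add 142.215.0.0/16 -> H5 at depth 16
  add 81.211.191.0/24 -> H7 at depth 24
  add 81.211.191.0/28 -> H2 at depth 28
  add 81.211.191.0/28 -> H1 at depth 28
  add 142.215.28.0/23 -> H4 at depth 23
  Q 81.211.191.65: descend 0101000111010011101111110 ; hops seen [H7,H0,H7] ; pick H7
  add 81.211.128.0/18 -> H4 at depth 18
  add 142.215.16.0/20 -> H5 at depth 20
  add 81.208.0.0/14 -> H6 at depth 14
  add 81.211.176.0/20 -> H3 at depth 20
  Q 81.192.0.226: descend 01010001110 ; hops seen [H7,H0] ; pick H0
  del 81.211.191.0/28 (clear depth 28)
  Q 81.211.179.26: descend 01010001110100111011 ; hops seen [H7,H0,H6,H4,H3] ; pick H3
  Q 11.232.232.69: descend 0 ; hops seen [H7] ; pick H7
  add 81.211.0.0/16 -> H3 at depth 16
  Q 81.192.119.122: descend 01010001110 ; hops seen [H7,H0] ; pick H0
  add 81.211.191.3/32 -> H3 at depth 32
  Q 81.211.176.0: descend 01010001110100111011 ; hops seen [H7,H0,H6,H3,H4,H3] ; pick H3
  del 81.211.0.0/16 (clear depth 16)

== LOOKUPS ==
["H0","H7","no-route","H1","H1","H7","H0","H3","H7","H0","H3"]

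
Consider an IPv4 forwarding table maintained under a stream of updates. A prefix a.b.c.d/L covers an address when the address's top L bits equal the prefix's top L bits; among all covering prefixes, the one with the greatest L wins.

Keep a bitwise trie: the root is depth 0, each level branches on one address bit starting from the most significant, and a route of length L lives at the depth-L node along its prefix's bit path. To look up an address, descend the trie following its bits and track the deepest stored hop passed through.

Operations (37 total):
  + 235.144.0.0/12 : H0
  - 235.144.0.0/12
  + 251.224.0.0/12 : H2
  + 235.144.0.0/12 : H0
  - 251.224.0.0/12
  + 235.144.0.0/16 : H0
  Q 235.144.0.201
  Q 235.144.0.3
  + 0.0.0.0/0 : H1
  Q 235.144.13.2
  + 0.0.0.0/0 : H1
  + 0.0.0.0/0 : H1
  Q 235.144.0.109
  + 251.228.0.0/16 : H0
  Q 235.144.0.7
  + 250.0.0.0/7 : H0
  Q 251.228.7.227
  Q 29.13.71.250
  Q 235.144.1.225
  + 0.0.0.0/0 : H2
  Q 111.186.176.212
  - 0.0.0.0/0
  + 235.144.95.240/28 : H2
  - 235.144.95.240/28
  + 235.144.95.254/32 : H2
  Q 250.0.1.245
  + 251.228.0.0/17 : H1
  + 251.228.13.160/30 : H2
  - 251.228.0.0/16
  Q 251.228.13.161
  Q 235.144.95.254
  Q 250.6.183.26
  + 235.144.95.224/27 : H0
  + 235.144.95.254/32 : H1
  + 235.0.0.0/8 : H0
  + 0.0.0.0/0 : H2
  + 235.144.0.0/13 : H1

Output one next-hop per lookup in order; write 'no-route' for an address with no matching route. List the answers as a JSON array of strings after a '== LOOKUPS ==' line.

Process each operation:
  add 235.144.0.0/12 -> H0 at depth 12
  del 235.144.0.0/12 (clear depth 12)
  add 251.224.0.0/12 -> H2 at depth 12
  add 235.144.0.0/12 -> H0 at depth 12
  del 251.224.0.0/12 (clear depth 12)
  add 235.144.0.0/16 -> H0 at depth 16
  lookup 235.144.0.201: bits 1110101110010000 walk d0:-→d1:-→d2:-→d3:-→d4:-→d5:-→d6:-→d7:-→d8:-→d9:-→d10:-→d11:-→d12:H0→d13:-→d14:-→d15:-→d16:H0 -> H0
  lookup 235.144.0.3: bits 1110101110010000 walk d0:-→d1:-→d2:-→d3:-→d4:-→d5:-→d6:-→d7:-→d8:-→d9:-→d10:-→d11:-→d12:H0→d13:-→d14:-→d15:-→d16:H0 -> H0
  add 0.0.0.0/0 -> H1 at depth 0
  lookup 235.144.13.2: bits 1110101110010000 walk d0:H1→d1:-→d2:-→d3:-→d4:-→d5:-→d6:-→d7:-→d8:-→d9:-→d10:-→d11:-→d12:H0→d13:-→d14:-→d15:-→d16:H0 -> H0
  add 0.0.0.0/0 -> H1 at depth 0
  add 0.0.0.0/0 -> H1 at depth 0
  lookup 235.144.0.109: bits 1110101110010000 walk d0:H1→d1:-→d2:-→d3:-→d4:-→d5:-→d6:-→d7:-→d8:-→d9:-→d10:-→d11:-→d12:H0→d13:-→d14:-→d15:-→d16:H0 -> H0
  add 251.228.0.0/16 -> H0 at depth 16
  lookup 235.144.0.7: bits 1110101110010000 walk d0:H1→d1:-→d2:-→d3:-→d4:-→d5:-→d6:-→d7:-→d8:-→d9:-→d10:-→d11:-→d12:H0→d13:-→d14:-→d15:-→d16:H0 -> H0
  add 250.0.0.0/7 -> H0 at depth 7
  lookup 251.228.7.227: bits 1111101111100100 walk d0:H1→d1:-→d2:-→d3:-→d4:-→d5:-→d6:-→d7:H0→d8:-→d9:-→d10:-→d11:-→d12:-→d13:-→d14:-→d15:-→d16:H0 -> H0
  lookup 29.13.71.250: bits ε walk d0:H1 -> H1
  lookup 235.144.1.225: bits 1110101110010000 walk d0:H1→d1:-→d2:-→d3:-→d4:-→d5:-→d6:-→d7:-→d8:-→d9:-→d10:-→d11:-→d12:H0→d13:-→d14:-→d15:-→d16:H0 -> H0
  add 0.0.0.0/0 -> H2 at depth 0
  lookup 111.186.176.212: bits ε walk d0:H2 -> H2
  del 0.0.0.0/0 (clear depth 0)
  add 235.144.95.240/28 -> H2 at depth 28
  del 235.144.95.240/28 (clear depth 28)
  add 235.144.95.254/32 -> H2 at depth 32
  lookup 250.0.1.245: bits 1111101 walk d0:-→d1:-→d2:-→d3:-→d4:-→d5:-→d6:-→d7:H0 -> H0
  add 251.228.0.0/17 -> H1 at depth 17
  add 251.228.13.160/30 -> H2 at depth 30
  del 251.228.0.0/16 (clear depth 16)
  lookup 251.228.13.161: bits 111110111110010000001101101000 walk d0:-→d1:-→d2:-→d3:-→d4:-→d5:-→d6:-→d7:H0→d8:-→d9:-→d10:-→d11:-→d12:-→d13:-→d14:-→d15:-→d16:-→d17:H1→d18:-→d19:-→d20:-→d21:-→d22:-→d23:-→d24:-→d25:-→d26:-→d27:-→d28:-→d29:-→d30:H2 -> H2
  lookup 235.144.95.254: bits 11101011100100000101111111111110 walk d0:-→d1:-→d2:-→d3:-→d4:-→d5:-→d6:-→d7:-→d8:-→d9:-→d10:-→d11:-→d12:H0→d13:-→d14:-→d15:-→d16:H0→d17:-→d18:-→d19:-→d20:-→d21:-→d22:-→d23:-→d24:-→d25:-→d26:-→d27:-→d28:-→d29:-→d30:-→d31:-→d32:H2 -> H2
  lookup 250.6.183.26: bits 1111101 walk d0:-→d1:-→d2:-→d3:-→d4:-→d5:-→d6:-→d7:H0 -> H0
  add 235.144.95.224/27 -> H0 at depth 27
  add 235.144.95.254/32 -> H1 at depth 32
  add 235.0.0.0/8 -> H0 at depth 8
  add 0.0.0.0/0 -> H2 at depth 0
  add 235.144.0.0/13 -> H1 at depth 13

== LOOKUPS ==
["H0","H0","H0","H0","H0","H0","H1","H0","H2","H0","H2","H2","H0"]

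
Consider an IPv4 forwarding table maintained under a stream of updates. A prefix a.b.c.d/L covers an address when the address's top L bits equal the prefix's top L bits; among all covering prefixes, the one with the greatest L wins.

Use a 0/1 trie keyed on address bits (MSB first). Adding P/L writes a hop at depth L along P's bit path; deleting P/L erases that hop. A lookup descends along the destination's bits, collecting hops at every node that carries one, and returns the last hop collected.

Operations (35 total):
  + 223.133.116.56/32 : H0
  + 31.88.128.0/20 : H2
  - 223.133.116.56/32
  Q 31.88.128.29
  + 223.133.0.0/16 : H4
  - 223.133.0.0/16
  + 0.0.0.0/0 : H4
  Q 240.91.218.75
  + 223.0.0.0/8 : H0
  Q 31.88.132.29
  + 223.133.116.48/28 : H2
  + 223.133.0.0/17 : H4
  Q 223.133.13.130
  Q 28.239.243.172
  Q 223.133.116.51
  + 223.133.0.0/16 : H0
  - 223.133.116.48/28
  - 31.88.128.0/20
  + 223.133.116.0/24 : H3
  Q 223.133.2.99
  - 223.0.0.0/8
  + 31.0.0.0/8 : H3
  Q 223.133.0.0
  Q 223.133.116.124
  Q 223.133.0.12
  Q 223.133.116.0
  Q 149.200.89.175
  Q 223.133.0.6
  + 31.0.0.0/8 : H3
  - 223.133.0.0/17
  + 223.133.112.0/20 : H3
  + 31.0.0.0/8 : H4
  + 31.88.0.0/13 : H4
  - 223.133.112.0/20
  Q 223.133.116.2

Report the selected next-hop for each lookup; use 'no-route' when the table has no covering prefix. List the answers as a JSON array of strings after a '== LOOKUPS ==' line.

Process each operation:
  add 223.133.116.56/32 -> H0 at depth 32
  add 31.88.128.0/20 -> H2 at depth 20
  - 223.133.116.56/32 clear@32
  Q 31.88.128.29: descend 00011111010110001000 ; hops seen [H2] ; pick H2
  add 223.133.0.0/16 -> H4 at depth 16
  - 223.133.0.0/16 clear@16
  add 0.0.0.0/0 -> H4 at depth 0
  Q 240.91.218.75: descend 11 ; hops seen [H4] ; pick H4
  add 223.0.0.0/8 -> H0 at depth 8
  Q 31.88.132.29: descend 00011111010110001000 ; hops seen [H4,H2] ; pick H2
  add 223.133.116.48/28 -> H2 at depth 28
  add 223.133.0.0/17 -> H4 at depth 17
  Q 223.133.13.130: descend 11011111100001010 ; hops seen [H4,H0,H4] ; pick H4
  Q 28.239.243.172: descend 000111 ; hops seen [H4] ; pick H4
  Q 223.133.116.51: descend 1101111110000101011101000011 ; hops seen [H4,H0,H4,H2] ; pick H2
  add 223.133.0.0/16 -> H0 at depth 16
  - 223.133.116.48/28 clear@28
  - 31.88.128.0/20 clear@20
  add 223.133.116.0/24 -> H3 at depth 24
  Q 223.133.2.99: descend 11011111100001010 ; hops seen [H4,H0,H0,H4] ; pick H4
  - 223.0.0.0/8 clear@8
  add 31.0.0.0/8 -> H3 at depth 8
  Q 223.133.0.0: descend 11011111100001010 ; hops seen [H4,H0,H4] ; pick H4
  Q 223.133.116.124: descend 1101111110000101011101000 ; hops seen [H4,H0,H4,H3] ; pick H3
  Q 223.133.0.12: descend 11011111100001010 ; hops seen [H4,H0,H4] ; pick H4
  Q 223.133.116.0: descend 11011111100001010111010000 ; hops seen [H4,H0,H4,H3] ; pick H3
  Q 149.200.89.175: descend 1 ; hops seen [H4] ; pick H4
  Q 223.133.0.6: descend 11011111100001010 ; hops seen [H4,H0,H4] ; pick H4
  add 31.0.0.0/8 -> H3 at depth 8
  - 223.133.0.0/17 clear@17
  add 223.133.112.0/20 -> H3 at depth 20
  add 31.0.0.0/8 -> H4 at depth 8
  add 31.88.0.0/13 -> H4 at depth 13
  - 223.133.112.0/20 clear@20
  Q 223.133.116.2: descend 11011111100001010111010000 ; hops seen [H4,H0,H3] ; pick H3

== LOOKUPS ==
["H2","H4","H2","H4","H4","H2","H4","H4","H3","H4","H3","H4","H4","H3"]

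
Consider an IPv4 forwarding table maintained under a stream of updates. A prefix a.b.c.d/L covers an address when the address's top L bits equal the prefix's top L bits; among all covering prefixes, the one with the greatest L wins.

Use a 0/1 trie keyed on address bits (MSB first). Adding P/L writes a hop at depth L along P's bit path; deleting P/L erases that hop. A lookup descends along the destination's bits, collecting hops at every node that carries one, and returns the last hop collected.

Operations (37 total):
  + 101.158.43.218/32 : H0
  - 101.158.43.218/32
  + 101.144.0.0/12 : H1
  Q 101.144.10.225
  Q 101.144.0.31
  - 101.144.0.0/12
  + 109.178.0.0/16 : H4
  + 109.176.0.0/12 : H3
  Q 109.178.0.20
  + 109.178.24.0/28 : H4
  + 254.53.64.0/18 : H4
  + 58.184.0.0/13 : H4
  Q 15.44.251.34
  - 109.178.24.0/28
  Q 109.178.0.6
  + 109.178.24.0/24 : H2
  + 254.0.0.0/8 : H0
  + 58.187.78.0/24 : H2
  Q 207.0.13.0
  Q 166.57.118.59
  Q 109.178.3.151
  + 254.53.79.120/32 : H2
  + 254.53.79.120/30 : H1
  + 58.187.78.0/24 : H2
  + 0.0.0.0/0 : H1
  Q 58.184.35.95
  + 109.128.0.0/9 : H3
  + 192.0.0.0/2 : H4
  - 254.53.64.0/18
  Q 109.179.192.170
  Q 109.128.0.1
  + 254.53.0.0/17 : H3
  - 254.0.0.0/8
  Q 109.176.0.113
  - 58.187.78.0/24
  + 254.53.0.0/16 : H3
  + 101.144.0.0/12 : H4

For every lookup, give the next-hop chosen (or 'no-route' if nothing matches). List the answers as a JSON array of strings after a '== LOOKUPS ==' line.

Apply in order:
  + 101.158.43.218/32 (H0) depth=32
  del 101.158.43.218/32 (clear depth 32)
  + 101.144.0.0/12 (H1) depth=12
  lookup 101.144.10.225: bits 011001011001 walk d0:-→d1:-→d2:-→d3:-→d4:-→d5:-→d6:-→d7:-→d8:-→d9:-→d10:-→d11:-→d12:H1 -> H1
  lookup 101.144.0.31: bits 011001011001 walk d0:-→d1:-→d2:-→d3:-→d4:-→d5:-→d6:-→d7:-→d8:-→d9:-→d10:-→d11:-→d12:H1 -> H1
  del 101.144.0.0/12 (clear depth 12)
  + 109.178.0.0/16 (H4) depth=16
  + 109.176.0.0/12 (H3) depth=12
  lookup 109.178.0.20: bits 0110110110110010 walk d0:-→d1:-→d2:-→d3:-→d4:-→d5:-→d6:-→d7:-→d8:-→d9:-→d10:-→d11:-→d12:H3→d13:-→d14:-→d15:-→d16:H4 -> H4
  + 109.178.24.0/28 (H4) depth=28
  + 254.53.64.0/18 (H4) depth=18
  + 58.184.0.0/13 (H4) depth=13
  lookup 15.44.251.34: bits 00 walk d0:-→d1:-→d2:- -> no-route
  del 109.178.24.0/28 (clear depth 28)
  lookup 109.178.0.6: bits 0110110110110010000 walk d0:-→d1:-→d2:-→d3:-→d4:-→d5:-→d6:-→d7:-→d8:-→d9:-→d10:-→d11:-→d12:H3→d13:-→d14:-→d15:-→d16:H4→d17:-→d18:-→d19:- -> H4
  + 109.178.24.0/24 (H2) depth=24
  + 254.0.0.0/8 (H0) depth=8
  + 58.187.78.0/24 (H2) depth=24
  lookup 207.0.13.0: bits 11 walk d0:-→d1:-→d2:- -> no-route
  lookup 166.57.118.59: bits 1 walk d0:-→d1:- -> no-route
  lookup 109.178.3.151: bits 0110110110110010000 walk d0:-→d1:-→d2:-→d3:-→d4:-→d5:-→d6:-→d7:-→d8:-→d9:-→d10:-→d11:-→d12:H3→d13:-→d14:-→d15:-→d16:H4→d17:-→d18:-→d19:- -> H4
  + 254.53.79.120/32 (H2) depth=32
  + 254.53.79.120/30 (H1) depth=30
  + 58.187.78.0/24 (H2) depth=24
  + 0.0.0.0/0 (H1) depth=0
  lookup 58.184.35.95: bits 00111010101110 walk d0:H1→d1:-→d2:-→d3:-→d4:-→d5:-→d6:-→d7:-→d8:-→d9:-→d10:-→d11:-→d12:-→d13:H4→d14:- -> H4
  + 109.128.0.0/9 (H3) depth=9
  + 192.0.0.0/2 (H4) depth=2
  del 254.53.64.0/18 (clear depth 18)
  lookup 109.179.192.170: bits 011011011011001 walk d0:H1→d1:-→d2:-→d3:-→d4:-→d5:-→d6:-→d7:-→d8:-→d9:H3→d10:-→d11:-→d12:H3→d13:-→d14:-→d15:- -> H3
  lookup 109.128.0.1: bits 0110110110 walk d0:H1→d1:-→d2:-→d3:-→d4:-→d5:-→d6:-→d7:-→d8:-→d9:H3→d10:- -> H3
  + 254.53.0.0/17 (H3) depth=17
  del 254.0.0.0/8 (clear depth 8)
  lookup 109.176.0.113: bits 01101101101100 walk d0:H1→d1:-→d2:-→d3:-→d4:-→d5:-→d6:-→d7:-→d8:-→d9:H3→d10:-→d11:-→d12:H3→d13:-→d14:- -> H3
  del 58.187.78.0/24 (clear depth 24)
  + 254.53.0.0/16 (H3) depth=16
  + 101.144.0.0/12 (H4) depth=12

== LOOKUPS ==
["H1","H1","H4","no-route","H4","no-route","no-route","H4","H4","H3","H3","H3"]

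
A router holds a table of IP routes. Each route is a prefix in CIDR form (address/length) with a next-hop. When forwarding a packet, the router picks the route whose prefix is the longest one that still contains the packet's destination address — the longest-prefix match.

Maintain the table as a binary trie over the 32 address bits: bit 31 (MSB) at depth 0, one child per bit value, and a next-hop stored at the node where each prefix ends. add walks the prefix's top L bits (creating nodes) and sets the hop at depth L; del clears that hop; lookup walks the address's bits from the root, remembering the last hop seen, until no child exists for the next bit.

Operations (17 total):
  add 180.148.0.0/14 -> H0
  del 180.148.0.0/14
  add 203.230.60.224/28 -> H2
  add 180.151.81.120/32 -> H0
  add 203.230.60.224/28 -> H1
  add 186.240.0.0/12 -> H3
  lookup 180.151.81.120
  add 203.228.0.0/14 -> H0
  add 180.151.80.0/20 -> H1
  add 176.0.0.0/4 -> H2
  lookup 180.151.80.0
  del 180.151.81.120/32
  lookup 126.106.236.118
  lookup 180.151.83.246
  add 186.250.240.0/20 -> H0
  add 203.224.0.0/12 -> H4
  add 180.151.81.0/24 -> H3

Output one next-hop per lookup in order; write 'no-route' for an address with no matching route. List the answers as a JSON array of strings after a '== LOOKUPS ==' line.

Process each operation:
  add 180.148.0.0/14 -> H0 at depth 14
  - 180.148.0.0/14 clear@14
  add 203.230.60.224/28 -> H2 at depth 28
  add 180.151.81.120/32 -> H0 at depth 32
  add 203.230.60.224/28 -> H1 at depth 28
  add 186.240.0.0/12 -> H3 at depth 12
  ? 180.151.81.120  path d0:-→d1:-→d2:-→d3:-→d4:-→d5:-→d6:-→d7:-→d8:-→d9:-→d10:-→d11:-→d12:-→d13:-→d14:-→d15:-→d16:-→d17:-→d18:-→d19:-→d20:-→d21:-→d22:-→d23:-→d24:-→d25:-→d26:-→d27:-→d28:-→d29:-→d30:-→d31:-→d32:H0  best=H0
  add 203.228.0.0/14 -> H0 at depth 14
  add 180.151.80.0/20 -> H1 at depth 20
  add 176.0.0.0/4 -> H2 at depth 4
  ? 180.151.80.0  path d0:-→d1:-→d2:-→d3:-→d4:H2→d5:-→d6:-→d7:-→d8:-→d9:-→d10:-→d11:-→d12:-→d13:-→d14:-→d15:-→d16:-→d17:-→d18:-→d19:-→d20:H1→d21:-→d22:-→d23:-  best=H1
  - 180.151.81.120/32 clear@32
  ? 126.106.236.118  path d0:-  best=no-route
  ? 180.151.83.246  path d0:-→d1:-→d2:-→d3:-→d4:H2→d5:-→d6:-→d7:-→d8:-→d9:-→d10:-→d11:-→d12:-→d13:-→d14:-→d15:-→d16:-→d17:-→d18:-→d19:-→d20:H1→d21:-→d22:-  best=H1
  add 186.250.240.0/20 -> H0 at depth 20
  add 203.224.0.0/12 -> H4 at depth 12
  add 180.151.81.0/24 -> H3 at depth 24

== LOOKUPS ==
["H0","H1","no-route","H1"]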